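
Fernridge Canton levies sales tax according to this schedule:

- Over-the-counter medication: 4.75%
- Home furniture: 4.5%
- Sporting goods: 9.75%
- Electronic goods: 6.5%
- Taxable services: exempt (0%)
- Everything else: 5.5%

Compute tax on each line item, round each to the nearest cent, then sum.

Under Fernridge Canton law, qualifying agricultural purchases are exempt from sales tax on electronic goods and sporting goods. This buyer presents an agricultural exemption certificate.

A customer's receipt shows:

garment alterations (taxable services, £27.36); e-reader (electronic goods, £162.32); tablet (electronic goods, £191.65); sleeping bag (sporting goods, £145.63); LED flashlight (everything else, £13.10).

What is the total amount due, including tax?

£540.78

Garment alterations £27.36: taxable services → 0% → £0.00
E-reader £162.32: electronic goods, buyer-exempt → 0% → £0.00
Tablet £191.65: electronic goods, buyer-exempt → 0% → £0.00
Sleeping bag £145.63: sporting goods, buyer-exempt → 0% → £0.00
LED flashlight £13.10: everything else → 5.5% → £0.72
Subtotal = £540.06; tax = £0.72; total due = £540.78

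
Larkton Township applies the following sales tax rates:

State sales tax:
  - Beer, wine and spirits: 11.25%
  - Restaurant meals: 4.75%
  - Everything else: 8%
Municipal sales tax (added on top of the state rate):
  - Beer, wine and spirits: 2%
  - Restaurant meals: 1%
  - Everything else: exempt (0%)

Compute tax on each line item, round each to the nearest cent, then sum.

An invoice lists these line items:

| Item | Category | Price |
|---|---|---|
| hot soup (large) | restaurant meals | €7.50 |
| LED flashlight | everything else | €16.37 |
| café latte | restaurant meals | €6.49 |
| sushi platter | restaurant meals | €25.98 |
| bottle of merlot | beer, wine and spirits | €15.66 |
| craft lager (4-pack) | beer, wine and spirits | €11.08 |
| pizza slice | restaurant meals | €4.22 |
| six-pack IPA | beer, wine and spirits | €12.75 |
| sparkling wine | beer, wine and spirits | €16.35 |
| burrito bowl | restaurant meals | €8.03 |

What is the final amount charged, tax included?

€136.13

Hot soup (large) €7.50: restaurant meals → 4.75% + 1% municipal = 5.75% → €0.43
LED flashlight €16.37: everything else → 8% + 0% municipal = 8% → €1.31
Café latte €6.49: restaurant meals → 4.75% + 1% municipal = 5.75% → €0.37
Sushi platter €25.98: restaurant meals → 4.75% + 1% municipal = 5.75% → €1.49
Bottle of merlot €15.66: beer, wine and spirits → 11.25% + 2% municipal = 13.25% → €2.07
Craft lager (4-pack) €11.08: beer, wine and spirits → 11.25% + 2% municipal = 13.25% → €1.47
Pizza slice €4.22: restaurant meals → 4.75% + 1% municipal = 5.75% → €0.24
Six-pack IPA €12.75: beer, wine and spirits → 11.25% + 2% municipal = 13.25% → €1.69
Sparkling wine €16.35: beer, wine and spirits → 11.25% + 2% municipal = 13.25% → €2.17
Burrito bowl €8.03: restaurant meals → 4.75% + 1% municipal = 5.75% → €0.46
Subtotal = €124.43; tax = €11.70; total due = €136.13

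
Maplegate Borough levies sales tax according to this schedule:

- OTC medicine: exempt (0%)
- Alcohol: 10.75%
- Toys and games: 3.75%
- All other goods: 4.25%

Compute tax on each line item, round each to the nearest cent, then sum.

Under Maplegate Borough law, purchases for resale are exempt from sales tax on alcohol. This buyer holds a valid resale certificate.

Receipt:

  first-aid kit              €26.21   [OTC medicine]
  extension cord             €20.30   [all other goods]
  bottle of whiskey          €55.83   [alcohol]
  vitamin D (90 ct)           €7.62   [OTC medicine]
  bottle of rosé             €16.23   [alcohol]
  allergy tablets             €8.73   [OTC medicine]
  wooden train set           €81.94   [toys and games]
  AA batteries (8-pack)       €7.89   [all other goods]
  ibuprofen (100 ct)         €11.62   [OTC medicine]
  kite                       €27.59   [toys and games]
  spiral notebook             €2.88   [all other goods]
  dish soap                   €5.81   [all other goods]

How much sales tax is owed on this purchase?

First-aid kit €26.21: OTC medicine → 0% → €0.00
Extension cord €20.30: all other goods → 4.25% → €0.86
Bottle of whiskey €55.83: alcohol, buyer-exempt → 0% → €0.00
Vitamin D (90 ct) €7.62: OTC medicine → 0% → €0.00
Bottle of rosé €16.23: alcohol, buyer-exempt → 0% → €0.00
Allergy tablets €8.73: OTC medicine → 0% → €0.00
Wooden train set €81.94: toys and games → 3.75% → €3.07
AA batteries (8-pack) €7.89: all other goods → 4.25% → €0.34
Ibuprofen (100 ct) €11.62: OTC medicine → 0% → €0.00
Kite €27.59: toys and games → 3.75% → €1.03
Spiral notebook €2.88: all other goods → 4.25% → €0.12
Dish soap €5.81: all other goods → 4.25% → €0.25
Total tax = €0.86 + €3.07 + €0.34 + €1.03 + €0.12 + €0.25 = €5.67

€5.67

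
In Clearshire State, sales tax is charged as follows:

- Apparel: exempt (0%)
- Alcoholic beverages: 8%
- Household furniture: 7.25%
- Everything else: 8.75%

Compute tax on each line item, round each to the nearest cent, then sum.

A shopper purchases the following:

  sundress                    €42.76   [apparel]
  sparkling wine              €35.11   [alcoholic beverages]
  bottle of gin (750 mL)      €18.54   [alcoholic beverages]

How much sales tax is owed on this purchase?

€4.29

Sundress €42.76: apparel → 0% → €0.00
Sparkling wine €35.11: alcoholic beverages → 8% → €2.81
Bottle of gin (750 mL) €18.54: alcoholic beverages → 8% → €1.48
Total tax = €2.81 + €1.48 = €4.29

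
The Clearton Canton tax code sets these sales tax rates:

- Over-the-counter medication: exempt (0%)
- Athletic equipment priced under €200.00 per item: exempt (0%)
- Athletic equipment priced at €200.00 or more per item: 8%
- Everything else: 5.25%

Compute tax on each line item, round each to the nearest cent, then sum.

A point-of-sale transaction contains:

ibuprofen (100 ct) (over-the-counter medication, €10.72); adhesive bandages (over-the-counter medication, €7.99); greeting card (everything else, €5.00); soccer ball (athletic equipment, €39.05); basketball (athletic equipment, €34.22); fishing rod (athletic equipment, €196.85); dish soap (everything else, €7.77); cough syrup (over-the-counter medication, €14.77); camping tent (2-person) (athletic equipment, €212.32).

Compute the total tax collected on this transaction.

€17.66

Ibuprofen (100 ct) €10.72: over-the-counter medication → 0% → €0.00
Adhesive bandages €7.99: over-the-counter medication → 0% → €0.00
Greeting card €5.00: everything else → 5.25% → €0.26
Soccer ball €39.05: athletic equipment, under €200.00 → 0% → €0.00
Basketball €34.22: athletic equipment, under €200.00 → 0% → €0.00
Fishing rod €196.85: athletic equipment, under €200.00 → 0% → €0.00
Dish soap €7.77: everything else → 5.25% → €0.41
Cough syrup €14.77: over-the-counter medication → 0% → €0.00
Camping tent (2-person) €212.32: athletic equipment, €200.00 or more → 8% → €16.99
Total tax = €0.26 + €0.41 + €16.99 = €17.66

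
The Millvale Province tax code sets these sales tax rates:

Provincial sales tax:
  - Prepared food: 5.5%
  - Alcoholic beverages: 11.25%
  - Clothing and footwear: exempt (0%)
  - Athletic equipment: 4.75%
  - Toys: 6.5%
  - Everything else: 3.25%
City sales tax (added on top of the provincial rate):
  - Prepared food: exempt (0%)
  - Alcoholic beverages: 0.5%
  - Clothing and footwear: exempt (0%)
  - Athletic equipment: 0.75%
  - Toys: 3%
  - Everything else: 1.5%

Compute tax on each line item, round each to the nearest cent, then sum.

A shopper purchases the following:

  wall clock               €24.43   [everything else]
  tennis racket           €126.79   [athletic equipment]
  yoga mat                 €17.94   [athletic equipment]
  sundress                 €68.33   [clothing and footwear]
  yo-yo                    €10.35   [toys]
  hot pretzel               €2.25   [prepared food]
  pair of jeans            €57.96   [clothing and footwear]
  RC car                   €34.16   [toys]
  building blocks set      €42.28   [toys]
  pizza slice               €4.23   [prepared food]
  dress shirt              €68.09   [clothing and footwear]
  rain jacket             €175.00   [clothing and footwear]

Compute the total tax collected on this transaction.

Wall clock €24.43: everything else → 3.25% + 1.5% city = 4.75% → €1.16
Tennis racket €126.79: athletic equipment → 4.75% + 0.75% city = 5.5% → €6.97
Yoga mat €17.94: athletic equipment → 4.75% + 0.75% city = 5.5% → €0.99
Sundress €68.33: clothing and footwear → 0% + 0% city = 0% → €0.00
Yo-yo €10.35: toys → 6.5% + 3% city = 9.5% → €0.98
Hot pretzel €2.25: prepared food → 5.5% + 0% city = 5.5% → €0.12
Pair of jeans €57.96: clothing and footwear → 0% + 0% city = 0% → €0.00
RC car €34.16: toys → 6.5% + 3% city = 9.5% → €3.25
Building blocks set €42.28: toys → 6.5% + 3% city = 9.5% → €4.02
Pizza slice €4.23: prepared food → 5.5% + 0% city = 5.5% → €0.23
Dress shirt €68.09: clothing and footwear → 0% + 0% city = 0% → €0.00
Rain jacket €175.00: clothing and footwear → 0% + 0% city = 0% → €0.00
Total tax = €1.16 + €6.97 + €0.99 + €0.98 + €0.12 + €3.25 + €4.02 + €0.23 = €17.72

€17.72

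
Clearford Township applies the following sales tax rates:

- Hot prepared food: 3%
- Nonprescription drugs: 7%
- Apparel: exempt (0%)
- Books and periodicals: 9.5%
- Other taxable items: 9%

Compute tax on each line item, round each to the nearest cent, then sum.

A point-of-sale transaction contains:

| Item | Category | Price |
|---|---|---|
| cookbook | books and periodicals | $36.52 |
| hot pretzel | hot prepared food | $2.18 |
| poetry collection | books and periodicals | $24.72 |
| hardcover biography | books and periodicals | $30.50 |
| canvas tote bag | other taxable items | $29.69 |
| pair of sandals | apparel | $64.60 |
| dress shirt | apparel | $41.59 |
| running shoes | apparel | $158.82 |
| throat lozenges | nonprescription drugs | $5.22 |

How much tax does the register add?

$11.83

Cookbook $36.52: books and periodicals → 9.5% → $3.47
Hot pretzel $2.18: hot prepared food → 3% → $0.07
Poetry collection $24.72: books and periodicals → 9.5% → $2.35
Hardcover biography $30.50: books and periodicals → 9.5% → $2.90
Canvas tote bag $29.69: other taxable items → 9% → $2.67
Pair of sandals $64.60: apparel → 0% → $0.00
Dress shirt $41.59: apparel → 0% → $0.00
Running shoes $158.82: apparel → 0% → $0.00
Throat lozenges $5.22: nonprescription drugs → 7% → $0.37
Total tax = $3.47 + $0.07 + $2.35 + $2.90 + $2.67 + $0.37 = $11.83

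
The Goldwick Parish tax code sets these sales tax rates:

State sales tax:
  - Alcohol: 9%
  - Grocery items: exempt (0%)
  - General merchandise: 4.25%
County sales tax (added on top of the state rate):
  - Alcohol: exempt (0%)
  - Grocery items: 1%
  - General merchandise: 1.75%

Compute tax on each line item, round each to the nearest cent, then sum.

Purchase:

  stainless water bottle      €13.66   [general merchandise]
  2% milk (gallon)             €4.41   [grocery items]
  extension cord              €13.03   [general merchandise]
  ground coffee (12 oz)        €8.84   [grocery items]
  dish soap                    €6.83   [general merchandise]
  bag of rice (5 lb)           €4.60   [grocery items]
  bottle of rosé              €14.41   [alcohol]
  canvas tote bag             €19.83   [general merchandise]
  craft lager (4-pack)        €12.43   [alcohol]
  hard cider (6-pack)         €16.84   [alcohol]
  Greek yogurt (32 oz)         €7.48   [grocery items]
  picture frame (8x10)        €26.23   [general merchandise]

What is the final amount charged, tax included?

€157.55

Stainless water bottle €13.66: general merchandise → 4.25% + 1.75% county = 6% → €0.82
2% milk (gallon) €4.41: grocery items → 0% + 1% county = 1% → €0.04
Extension cord €13.03: general merchandise → 4.25% + 1.75% county = 6% → €0.78
Ground coffee (12 oz) €8.84: grocery items → 0% + 1% county = 1% → €0.09
Dish soap €6.83: general merchandise → 4.25% + 1.75% county = 6% → €0.41
Bag of rice (5 lb) €4.60: grocery items → 0% + 1% county = 1% → €0.05
Bottle of rosé €14.41: alcohol → 9% + 0% county = 9% → €1.30
Canvas tote bag €19.83: general merchandise → 4.25% + 1.75% county = 6% → €1.19
Craft lager (4-pack) €12.43: alcohol → 9% + 0% county = 9% → €1.12
Hard cider (6-pack) €16.84: alcohol → 9% + 0% county = 9% → €1.52
Greek yogurt (32 oz) €7.48: grocery items → 0% + 1% county = 1% → €0.07
Picture frame (8x10) €26.23: general merchandise → 4.25% + 1.75% county = 6% → €1.57
Subtotal = €148.59; tax = €8.96; total due = €157.55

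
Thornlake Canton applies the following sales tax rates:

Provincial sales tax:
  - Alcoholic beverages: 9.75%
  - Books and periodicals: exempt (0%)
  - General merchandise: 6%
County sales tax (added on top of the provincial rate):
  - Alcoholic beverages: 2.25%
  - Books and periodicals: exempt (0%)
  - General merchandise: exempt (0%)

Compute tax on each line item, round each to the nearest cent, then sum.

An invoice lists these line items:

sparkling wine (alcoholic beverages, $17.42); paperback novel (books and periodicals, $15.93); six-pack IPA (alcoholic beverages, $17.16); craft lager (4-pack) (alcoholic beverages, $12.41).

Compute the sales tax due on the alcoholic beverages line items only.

$5.64

Sparkling wine $17.42: alcoholic beverages → 9.75% + 2.25% county = 12% → $2.09
Six-pack IPA $17.16: alcoholic beverages → 9.75% + 2.25% county = 12% → $2.06
Craft lager (4-pack) $12.41: alcoholic beverages → 9.75% + 2.25% county = 12% → $1.49
Tax on alcoholic beverages = $2.09 + $2.06 + $1.49 = $5.64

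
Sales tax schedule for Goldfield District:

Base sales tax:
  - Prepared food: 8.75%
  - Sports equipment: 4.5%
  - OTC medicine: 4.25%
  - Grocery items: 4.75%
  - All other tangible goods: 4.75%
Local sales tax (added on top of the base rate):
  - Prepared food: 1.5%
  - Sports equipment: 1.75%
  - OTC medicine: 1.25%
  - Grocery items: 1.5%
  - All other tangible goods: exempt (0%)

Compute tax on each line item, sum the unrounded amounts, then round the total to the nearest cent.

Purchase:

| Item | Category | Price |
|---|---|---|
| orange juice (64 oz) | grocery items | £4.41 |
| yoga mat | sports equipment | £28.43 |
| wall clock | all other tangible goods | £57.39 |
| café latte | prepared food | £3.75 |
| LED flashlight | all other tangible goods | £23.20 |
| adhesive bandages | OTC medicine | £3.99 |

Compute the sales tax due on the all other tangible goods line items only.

Wall clock £57.39: all other tangible goods → 4.75% + 0% local = 4.75% → £2.726025
LED flashlight £23.20: all other tangible goods → 4.75% + 0% local = 4.75% → £1.102
Tax on all other tangible goods: unrounded sum = £3.828025 → £3.83

£3.83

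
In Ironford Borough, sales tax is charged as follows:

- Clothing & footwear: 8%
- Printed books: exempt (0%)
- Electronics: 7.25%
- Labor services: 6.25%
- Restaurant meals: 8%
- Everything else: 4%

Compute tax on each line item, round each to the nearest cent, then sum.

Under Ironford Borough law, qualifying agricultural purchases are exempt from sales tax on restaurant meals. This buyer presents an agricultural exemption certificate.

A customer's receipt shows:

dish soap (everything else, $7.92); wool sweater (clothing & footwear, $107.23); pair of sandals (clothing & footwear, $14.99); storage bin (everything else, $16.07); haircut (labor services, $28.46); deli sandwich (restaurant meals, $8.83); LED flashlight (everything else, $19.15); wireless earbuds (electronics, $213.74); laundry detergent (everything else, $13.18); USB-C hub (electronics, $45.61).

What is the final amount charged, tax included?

Dish soap $7.92: everything else → 4% → $0.32
Wool sweater $107.23: clothing & footwear → 8% → $8.58
Pair of sandals $14.99: clothing & footwear → 8% → $1.20
Storage bin $16.07: everything else → 4% → $0.64
Haircut $28.46: labor services → 6.25% → $1.78
Deli sandwich $8.83: restaurant meals, buyer-exempt → 0% → $0.00
LED flashlight $19.15: everything else → 4% → $0.77
Wireless earbuds $213.74: electronics → 7.25% → $15.50
Laundry detergent $13.18: everything else → 4% → $0.53
USB-C hub $45.61: electronics → 7.25% → $3.31
Subtotal = $475.18; tax = $32.63; total due = $507.81

$507.81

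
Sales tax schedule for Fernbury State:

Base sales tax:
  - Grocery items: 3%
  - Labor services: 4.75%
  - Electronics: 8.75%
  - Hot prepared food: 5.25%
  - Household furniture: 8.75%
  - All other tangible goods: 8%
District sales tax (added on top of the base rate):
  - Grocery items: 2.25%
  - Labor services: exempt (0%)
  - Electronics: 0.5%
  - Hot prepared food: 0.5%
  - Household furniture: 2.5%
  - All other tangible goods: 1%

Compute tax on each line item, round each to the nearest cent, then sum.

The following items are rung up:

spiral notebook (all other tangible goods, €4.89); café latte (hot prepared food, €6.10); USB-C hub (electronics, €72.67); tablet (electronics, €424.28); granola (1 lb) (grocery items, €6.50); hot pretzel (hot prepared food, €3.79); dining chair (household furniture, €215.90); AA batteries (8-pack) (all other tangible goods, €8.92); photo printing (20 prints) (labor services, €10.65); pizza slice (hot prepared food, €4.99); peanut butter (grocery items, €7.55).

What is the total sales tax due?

Spiral notebook €4.89: all other tangible goods → 8% + 1% district = 9% → €0.44
Café latte €6.10: hot prepared food → 5.25% + 0.5% district = 5.75% → €0.35
USB-C hub €72.67: electronics → 8.75% + 0.5% district = 9.25% → €6.72
Tablet €424.28: electronics → 8.75% + 0.5% district = 9.25% → €39.25
Granola (1 lb) €6.50: grocery items → 3% + 2.25% district = 5.25% → €0.34
Hot pretzel €3.79: hot prepared food → 5.25% + 0.5% district = 5.75% → €0.22
Dining chair €215.90: household furniture → 8.75% + 2.5% district = 11.25% → €24.29
AA batteries (8-pack) €8.92: all other tangible goods → 8% + 1% district = 9% → €0.80
Photo printing (20 prints) €10.65: labor services → 4.75% + 0% district = 4.75% → €0.51
Pizza slice €4.99: hot prepared food → 5.25% + 0.5% district = 5.75% → €0.29
Peanut butter €7.55: grocery items → 3% + 2.25% district = 5.25% → €0.40
Total tax = €0.44 + €0.35 + €6.72 + €39.25 + €0.34 + €0.22 + €24.29 + €0.80 + €0.51 + €0.29 + €0.40 = €73.61

€73.61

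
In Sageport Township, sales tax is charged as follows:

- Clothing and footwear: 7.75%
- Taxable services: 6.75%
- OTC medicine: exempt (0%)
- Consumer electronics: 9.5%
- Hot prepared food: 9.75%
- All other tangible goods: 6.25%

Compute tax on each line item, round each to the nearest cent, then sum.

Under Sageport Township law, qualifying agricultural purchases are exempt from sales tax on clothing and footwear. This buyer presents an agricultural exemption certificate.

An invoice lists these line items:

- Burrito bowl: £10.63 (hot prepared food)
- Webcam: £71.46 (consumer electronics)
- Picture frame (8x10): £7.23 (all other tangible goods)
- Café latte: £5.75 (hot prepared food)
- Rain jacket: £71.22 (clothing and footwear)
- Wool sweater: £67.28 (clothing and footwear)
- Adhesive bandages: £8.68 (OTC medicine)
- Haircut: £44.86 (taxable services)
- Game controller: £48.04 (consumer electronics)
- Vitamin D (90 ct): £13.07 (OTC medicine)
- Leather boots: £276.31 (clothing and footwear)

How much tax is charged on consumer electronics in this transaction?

Webcam £71.46: consumer electronics → 9.5% → £6.79
Game controller £48.04: consumer electronics → 9.5% → £4.56
Tax on consumer electronics = £6.79 + £4.56 = £11.35

£11.35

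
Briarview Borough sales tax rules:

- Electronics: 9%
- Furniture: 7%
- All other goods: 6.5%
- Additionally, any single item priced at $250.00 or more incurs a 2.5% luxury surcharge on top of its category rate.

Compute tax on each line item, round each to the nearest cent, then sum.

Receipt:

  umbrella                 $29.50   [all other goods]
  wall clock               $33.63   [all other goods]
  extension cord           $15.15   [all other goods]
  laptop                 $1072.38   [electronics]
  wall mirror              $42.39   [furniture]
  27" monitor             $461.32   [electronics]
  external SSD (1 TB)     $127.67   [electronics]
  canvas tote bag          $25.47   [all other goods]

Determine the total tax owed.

$197.58

Umbrella $29.50: all other goods → 6.5% → $1.92
Wall clock $33.63: all other goods → 6.5% → $2.19
Extension cord $15.15: all other goods → 6.5% → $0.98
Laptop $1072.38: electronics → 9% + 2.5% surcharge = 11.5% → $123.32
Wall mirror $42.39: furniture → 7% → $2.97
27" monitor $461.32: electronics → 9% + 2.5% surcharge = 11.5% → $53.05
External SSD (1 TB) $127.67: electronics → 9% → $11.49
Canvas tote bag $25.47: all other goods → 6.5% → $1.66
Total tax = $1.92 + $2.19 + $0.98 + $123.32 + $2.97 + $53.05 + $11.49 + $1.66 = $197.58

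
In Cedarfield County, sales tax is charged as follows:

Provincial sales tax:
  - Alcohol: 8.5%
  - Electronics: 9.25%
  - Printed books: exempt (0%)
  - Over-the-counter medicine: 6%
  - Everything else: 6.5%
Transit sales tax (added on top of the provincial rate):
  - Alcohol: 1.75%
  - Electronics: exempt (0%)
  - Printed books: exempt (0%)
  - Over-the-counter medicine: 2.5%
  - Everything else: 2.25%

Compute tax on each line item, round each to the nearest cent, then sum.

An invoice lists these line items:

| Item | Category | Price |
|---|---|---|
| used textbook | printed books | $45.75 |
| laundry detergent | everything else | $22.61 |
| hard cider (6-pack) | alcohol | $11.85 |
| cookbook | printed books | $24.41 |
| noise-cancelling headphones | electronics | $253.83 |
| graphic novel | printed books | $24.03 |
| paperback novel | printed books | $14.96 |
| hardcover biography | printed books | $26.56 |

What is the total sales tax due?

Used textbook $45.75: printed books → 0% + 0% transit = 0% → $0.00
Laundry detergent $22.61: everything else → 6.5% + 2.25% transit = 8.75% → $1.98
Hard cider (6-pack) $11.85: alcohol → 8.5% + 1.75% transit = 10.25% → $1.21
Cookbook $24.41: printed books → 0% + 0% transit = 0% → $0.00
Noise-cancelling headphones $253.83: electronics → 9.25% + 0% transit = 9.25% → $23.48
Graphic novel $24.03: printed books → 0% + 0% transit = 0% → $0.00
Paperback novel $14.96: printed books → 0% + 0% transit = 0% → $0.00
Hardcover biography $26.56: printed books → 0% + 0% transit = 0% → $0.00
Total tax = $1.98 + $1.21 + $23.48 = $26.67

$26.67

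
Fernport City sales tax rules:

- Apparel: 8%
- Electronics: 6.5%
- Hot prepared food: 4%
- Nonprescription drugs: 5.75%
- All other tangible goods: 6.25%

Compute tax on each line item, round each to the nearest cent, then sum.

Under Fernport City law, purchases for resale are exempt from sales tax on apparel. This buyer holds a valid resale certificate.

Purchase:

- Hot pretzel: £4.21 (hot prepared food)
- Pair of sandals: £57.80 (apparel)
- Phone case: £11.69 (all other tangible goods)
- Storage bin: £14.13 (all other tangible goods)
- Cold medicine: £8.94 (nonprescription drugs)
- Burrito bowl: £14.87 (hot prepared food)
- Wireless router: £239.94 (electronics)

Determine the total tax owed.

£18.48

Hot pretzel £4.21: hot prepared food → 4% → £0.17
Pair of sandals £57.80: apparel, buyer-exempt → 0% → £0.00
Phone case £11.69: all other tangible goods → 6.25% → £0.73
Storage bin £14.13: all other tangible goods → 6.25% → £0.88
Cold medicine £8.94: nonprescription drugs → 5.75% → £0.51
Burrito bowl £14.87: hot prepared food → 4% → £0.59
Wireless router £239.94: electronics → 6.5% → £15.60
Total tax = £0.17 + £0.73 + £0.88 + £0.51 + £0.59 + £15.60 = £18.48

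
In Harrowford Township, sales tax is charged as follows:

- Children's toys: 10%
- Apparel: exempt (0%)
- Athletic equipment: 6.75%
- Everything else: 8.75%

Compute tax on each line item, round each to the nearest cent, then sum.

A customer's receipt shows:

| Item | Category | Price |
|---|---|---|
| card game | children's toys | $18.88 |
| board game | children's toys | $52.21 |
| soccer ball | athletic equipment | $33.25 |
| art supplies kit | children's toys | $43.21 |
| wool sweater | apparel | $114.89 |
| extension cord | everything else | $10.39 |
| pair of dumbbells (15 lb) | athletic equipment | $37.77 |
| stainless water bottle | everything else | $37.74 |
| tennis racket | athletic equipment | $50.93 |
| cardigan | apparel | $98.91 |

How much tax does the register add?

Card game $18.88: children's toys → 10% → $1.89
Board game $52.21: children's toys → 10% → $5.22
Soccer ball $33.25: athletic equipment → 6.75% → $2.24
Art supplies kit $43.21: children's toys → 10% → $4.32
Wool sweater $114.89: apparel → 0% → $0.00
Extension cord $10.39: everything else → 8.75% → $0.91
Pair of dumbbells (15 lb) $37.77: athletic equipment → 6.75% → $2.55
Stainless water bottle $37.74: everything else → 8.75% → $3.30
Tennis racket $50.93: athletic equipment → 6.75% → $3.44
Cardigan $98.91: apparel → 0% → $0.00
Total tax = $1.89 + $5.22 + $2.24 + $4.32 + $0.91 + $2.55 + $3.30 + $3.44 = $23.87

$23.87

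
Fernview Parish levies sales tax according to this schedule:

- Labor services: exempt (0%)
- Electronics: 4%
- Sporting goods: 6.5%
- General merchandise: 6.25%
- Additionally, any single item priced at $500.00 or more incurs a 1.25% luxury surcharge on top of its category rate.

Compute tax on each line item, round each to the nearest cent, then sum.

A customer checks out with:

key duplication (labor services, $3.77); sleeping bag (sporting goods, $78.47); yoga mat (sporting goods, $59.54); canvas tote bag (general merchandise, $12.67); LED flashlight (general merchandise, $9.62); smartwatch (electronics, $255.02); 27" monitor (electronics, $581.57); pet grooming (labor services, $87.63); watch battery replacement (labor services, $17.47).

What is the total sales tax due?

$51.09

Key duplication $3.77: labor services → 0% → $0.00
Sleeping bag $78.47: sporting goods → 6.5% → $5.10
Yoga mat $59.54: sporting goods → 6.5% → $3.87
Canvas tote bag $12.67: general merchandise → 6.25% → $0.79
LED flashlight $9.62: general merchandise → 6.25% → $0.60
Smartwatch $255.02: electronics → 4% → $10.20
27" monitor $581.57: electronics → 4% + 1.25% surcharge = 5.25% → $30.53
Pet grooming $87.63: labor services → 0% → $0.00
Watch battery replacement $17.47: labor services → 0% → $0.00
Total tax = $5.10 + $3.87 + $0.79 + $0.60 + $10.20 + $30.53 = $51.09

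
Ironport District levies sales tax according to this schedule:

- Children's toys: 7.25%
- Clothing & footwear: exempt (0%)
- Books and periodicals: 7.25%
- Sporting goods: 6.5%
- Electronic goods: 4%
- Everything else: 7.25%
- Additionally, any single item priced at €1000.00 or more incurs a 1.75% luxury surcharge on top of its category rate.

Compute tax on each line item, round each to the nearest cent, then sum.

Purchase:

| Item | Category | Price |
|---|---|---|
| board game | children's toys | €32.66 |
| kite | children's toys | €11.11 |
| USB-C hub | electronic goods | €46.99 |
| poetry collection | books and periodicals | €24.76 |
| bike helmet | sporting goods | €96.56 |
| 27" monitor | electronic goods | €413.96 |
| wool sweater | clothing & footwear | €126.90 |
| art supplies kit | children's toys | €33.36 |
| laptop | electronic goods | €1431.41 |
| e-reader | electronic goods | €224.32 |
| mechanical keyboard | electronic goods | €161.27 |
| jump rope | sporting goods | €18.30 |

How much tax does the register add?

€131.04

Board game €32.66: children's toys → 7.25% → €2.37
Kite €11.11: children's toys → 7.25% → €0.81
USB-C hub €46.99: electronic goods → 4% → €1.88
Poetry collection €24.76: books and periodicals → 7.25% → €1.80
Bike helmet €96.56: sporting goods → 6.5% → €6.28
27" monitor €413.96: electronic goods → 4% → €16.56
Wool sweater €126.90: clothing & footwear → 0% → €0.00
Art supplies kit €33.36: children's toys → 7.25% → €2.42
Laptop €1431.41: electronic goods → 4% + 1.75% surcharge = 5.75% → €82.31
E-reader €224.32: electronic goods → 4% → €8.97
Mechanical keyboard €161.27: electronic goods → 4% → €6.45
Jump rope €18.30: sporting goods → 6.5% → €1.19
Total tax = €2.37 + €0.81 + €1.88 + €1.80 + €6.28 + €16.56 + €2.42 + €82.31 + €8.97 + €6.45 + €1.19 = €131.04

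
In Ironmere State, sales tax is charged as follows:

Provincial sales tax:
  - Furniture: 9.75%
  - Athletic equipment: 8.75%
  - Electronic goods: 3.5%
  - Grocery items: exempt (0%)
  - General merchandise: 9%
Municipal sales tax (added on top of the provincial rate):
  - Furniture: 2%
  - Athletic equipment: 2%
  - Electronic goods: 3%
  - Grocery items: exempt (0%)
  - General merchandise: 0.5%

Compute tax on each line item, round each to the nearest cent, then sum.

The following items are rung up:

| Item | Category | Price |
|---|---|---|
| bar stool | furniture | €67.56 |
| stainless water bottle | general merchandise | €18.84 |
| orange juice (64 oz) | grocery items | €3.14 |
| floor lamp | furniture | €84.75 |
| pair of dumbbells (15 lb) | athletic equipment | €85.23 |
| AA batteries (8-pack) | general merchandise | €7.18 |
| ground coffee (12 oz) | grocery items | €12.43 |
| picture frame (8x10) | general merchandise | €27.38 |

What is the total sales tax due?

€32.13

Bar stool €67.56: furniture → 9.75% + 2% municipal = 11.75% → €7.94
Stainless water bottle €18.84: general merchandise → 9% + 0.5% municipal = 9.5% → €1.79
Orange juice (64 oz) €3.14: grocery items → 0% + 0% municipal = 0% → €0.00
Floor lamp €84.75: furniture → 9.75% + 2% municipal = 11.75% → €9.96
Pair of dumbbells (15 lb) €85.23: athletic equipment → 8.75% + 2% municipal = 10.75% → €9.16
AA batteries (8-pack) €7.18: general merchandise → 9% + 0.5% municipal = 9.5% → €0.68
Ground coffee (12 oz) €12.43: grocery items → 0% + 0% municipal = 0% → €0.00
Picture frame (8x10) €27.38: general merchandise → 9% + 0.5% municipal = 9.5% → €2.60
Total tax = €7.94 + €1.79 + €9.96 + €9.16 + €0.68 + €2.60 = €32.13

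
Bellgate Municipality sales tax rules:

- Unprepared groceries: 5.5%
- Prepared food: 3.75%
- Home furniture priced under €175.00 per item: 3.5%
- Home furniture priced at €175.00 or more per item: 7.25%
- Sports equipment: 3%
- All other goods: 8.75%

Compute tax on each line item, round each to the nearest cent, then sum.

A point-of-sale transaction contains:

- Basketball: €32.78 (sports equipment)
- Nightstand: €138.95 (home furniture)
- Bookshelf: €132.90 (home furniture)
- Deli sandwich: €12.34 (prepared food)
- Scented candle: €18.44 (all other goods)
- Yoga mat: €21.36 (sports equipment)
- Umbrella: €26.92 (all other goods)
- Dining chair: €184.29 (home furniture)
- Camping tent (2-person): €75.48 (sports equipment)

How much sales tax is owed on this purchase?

Basketball €32.78: sports equipment → 3% → €0.98
Nightstand €138.95: home furniture, under €175.00 → 3.5% → €4.86
Bookshelf €132.90: home furniture, under €175.00 → 3.5% → €4.65
Deli sandwich €12.34: prepared food → 3.75% → €0.46
Scented candle €18.44: all other goods → 8.75% → €1.61
Yoga mat €21.36: sports equipment → 3% → €0.64
Umbrella €26.92: all other goods → 8.75% → €2.36
Dining chair €184.29: home furniture, €175.00 or more → 7.25% → €13.36
Camping tent (2-person) €75.48: sports equipment → 3% → €2.26
Total tax = €0.98 + €4.86 + €4.65 + €0.46 + €1.61 + €0.64 + €2.36 + €13.36 + €2.26 = €31.18

€31.18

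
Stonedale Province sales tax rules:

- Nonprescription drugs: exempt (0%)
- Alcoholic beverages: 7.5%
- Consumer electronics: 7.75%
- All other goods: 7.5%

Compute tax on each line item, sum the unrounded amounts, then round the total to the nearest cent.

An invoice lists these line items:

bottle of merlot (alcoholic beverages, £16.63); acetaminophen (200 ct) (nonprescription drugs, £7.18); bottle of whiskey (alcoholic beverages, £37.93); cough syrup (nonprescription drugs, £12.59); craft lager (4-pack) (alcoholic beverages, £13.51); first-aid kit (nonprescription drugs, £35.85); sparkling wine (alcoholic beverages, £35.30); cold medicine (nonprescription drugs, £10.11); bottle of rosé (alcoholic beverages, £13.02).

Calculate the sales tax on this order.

Bottle of merlot £16.63: alcoholic beverages → 7.5% → £1.24725
Acetaminophen (200 ct) £7.18: nonprescription drugs → 0% → £0.00
Bottle of whiskey £37.93: alcoholic beverages → 7.5% → £2.84475
Cough syrup £12.59: nonprescription drugs → 0% → £0.00
Craft lager (4-pack) £13.51: alcoholic beverages → 7.5% → £1.01325
First-aid kit £35.85: nonprescription drugs → 0% → £0.00
Sparkling wine £35.30: alcoholic beverages → 7.5% → £2.6475
Cold medicine £10.11: nonprescription drugs → 0% → £0.00
Bottle of rosé £13.02: alcoholic beverages → 7.5% → £0.9765
Unrounded tax sum = £8.72925 → £8.73

£8.73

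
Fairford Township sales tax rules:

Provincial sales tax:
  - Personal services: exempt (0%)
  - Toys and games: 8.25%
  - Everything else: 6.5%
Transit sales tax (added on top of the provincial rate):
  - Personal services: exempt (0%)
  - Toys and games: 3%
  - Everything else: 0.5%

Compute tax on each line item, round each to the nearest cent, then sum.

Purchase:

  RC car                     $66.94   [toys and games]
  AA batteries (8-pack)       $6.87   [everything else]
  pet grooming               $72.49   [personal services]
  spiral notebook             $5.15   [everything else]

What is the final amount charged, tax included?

RC car $66.94: toys and games → 8.25% + 3% transit = 11.25% → $7.53
AA batteries (8-pack) $6.87: everything else → 6.5% + 0.5% transit = 7% → $0.48
Pet grooming $72.49: personal services → 0% + 0% transit = 0% → $0.00
Spiral notebook $5.15: everything else → 6.5% + 0.5% transit = 7% → $0.36
Subtotal = $151.45; tax = $8.37; total due = $159.82

$159.82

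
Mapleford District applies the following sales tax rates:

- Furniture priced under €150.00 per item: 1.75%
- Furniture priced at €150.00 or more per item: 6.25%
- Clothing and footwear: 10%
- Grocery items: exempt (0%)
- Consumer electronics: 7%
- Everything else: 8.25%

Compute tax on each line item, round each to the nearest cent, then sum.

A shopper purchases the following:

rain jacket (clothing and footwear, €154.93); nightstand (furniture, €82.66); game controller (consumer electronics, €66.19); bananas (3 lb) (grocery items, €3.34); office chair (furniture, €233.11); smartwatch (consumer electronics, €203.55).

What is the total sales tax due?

Rain jacket €154.93: clothing and footwear → 10% → €15.49
Nightstand €82.66: furniture, under €150.00 → 1.75% → €1.45
Game controller €66.19: consumer electronics → 7% → €4.63
Bananas (3 lb) €3.34: grocery items → 0% → €0.00
Office chair €233.11: furniture, €150.00 or more → 6.25% → €14.57
Smartwatch €203.55: consumer electronics → 7% → €14.25
Total tax = €15.49 + €1.45 + €4.63 + €14.57 + €14.25 = €50.39

€50.39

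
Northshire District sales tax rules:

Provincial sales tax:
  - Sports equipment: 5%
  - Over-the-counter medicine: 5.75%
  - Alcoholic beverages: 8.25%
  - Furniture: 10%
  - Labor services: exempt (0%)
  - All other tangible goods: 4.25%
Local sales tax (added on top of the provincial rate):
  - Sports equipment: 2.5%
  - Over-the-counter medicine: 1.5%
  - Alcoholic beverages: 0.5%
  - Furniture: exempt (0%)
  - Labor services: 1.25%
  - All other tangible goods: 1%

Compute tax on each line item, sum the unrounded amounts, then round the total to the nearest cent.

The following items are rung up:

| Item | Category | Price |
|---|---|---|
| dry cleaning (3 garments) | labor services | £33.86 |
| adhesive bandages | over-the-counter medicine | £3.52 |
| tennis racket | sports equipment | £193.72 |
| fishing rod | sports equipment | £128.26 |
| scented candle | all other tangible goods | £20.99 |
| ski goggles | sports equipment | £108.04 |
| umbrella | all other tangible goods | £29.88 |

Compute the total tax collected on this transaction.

Dry cleaning (3 garments) £33.86: labor services → 0% + 1.25% local = 1.25% → £0.42325
Adhesive bandages £3.52: over-the-counter medicine → 5.75% + 1.5% local = 7.25% → £0.2552
Tennis racket £193.72: sports equipment → 5% + 2.5% local = 7.5% → £14.529
Fishing rod £128.26: sports equipment → 5% + 2.5% local = 7.5% → £9.6195
Scented candle £20.99: all other tangible goods → 4.25% + 1% local = 5.25% → £1.101975
Ski goggles £108.04: sports equipment → 5% + 2.5% local = 7.5% → £8.103
Umbrella £29.88: all other tangible goods → 4.25% + 1% local = 5.25% → £1.5687
Unrounded tax sum = £35.600625 → £35.60

£35.60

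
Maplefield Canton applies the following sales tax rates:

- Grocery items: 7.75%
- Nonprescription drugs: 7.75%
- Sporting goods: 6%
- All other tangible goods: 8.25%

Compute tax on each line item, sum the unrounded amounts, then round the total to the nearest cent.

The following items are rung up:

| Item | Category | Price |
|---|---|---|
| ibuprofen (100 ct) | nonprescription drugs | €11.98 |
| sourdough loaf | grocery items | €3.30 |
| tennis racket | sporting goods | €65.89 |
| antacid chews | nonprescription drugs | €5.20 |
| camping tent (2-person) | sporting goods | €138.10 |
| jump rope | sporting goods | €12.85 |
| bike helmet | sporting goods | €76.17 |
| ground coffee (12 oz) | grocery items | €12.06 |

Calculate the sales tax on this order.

Ibuprofen (100 ct) €11.98: nonprescription drugs → 7.75% → €0.92845
Sourdough loaf €3.30: grocery items → 7.75% → €0.25575
Tennis racket €65.89: sporting goods → 6% → €3.9534
Antacid chews €5.20: nonprescription drugs → 7.75% → €0.403
Camping tent (2-person) €138.10: sporting goods → 6% → €8.286
Jump rope €12.85: sporting goods → 6% → €0.771
Bike helmet €76.17: sporting goods → 6% → €4.5702
Ground coffee (12 oz) €12.06: grocery items → 7.75% → €0.93465
Unrounded tax sum = €20.10245 → €20.10

€20.10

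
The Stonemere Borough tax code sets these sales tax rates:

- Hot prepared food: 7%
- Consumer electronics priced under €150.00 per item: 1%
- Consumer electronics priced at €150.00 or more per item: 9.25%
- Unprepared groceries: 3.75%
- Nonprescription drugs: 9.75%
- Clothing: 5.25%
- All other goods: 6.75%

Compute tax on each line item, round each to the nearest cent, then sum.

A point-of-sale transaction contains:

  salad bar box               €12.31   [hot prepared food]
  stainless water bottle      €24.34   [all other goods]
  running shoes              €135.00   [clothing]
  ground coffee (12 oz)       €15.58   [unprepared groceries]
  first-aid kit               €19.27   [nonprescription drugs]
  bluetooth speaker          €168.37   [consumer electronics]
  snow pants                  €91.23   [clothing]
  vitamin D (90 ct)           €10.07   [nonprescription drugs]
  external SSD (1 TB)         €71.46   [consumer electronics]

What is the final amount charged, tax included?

Salad bar box €12.31: hot prepared food → 7% → €0.86
Stainless water bottle €24.34: all other goods → 6.75% → €1.64
Running shoes €135.00: clothing → 5.25% → €7.09
Ground coffee (12 oz) €15.58: unprepared groceries → 3.75% → €0.58
First-aid kit €19.27: nonprescription drugs → 9.75% → €1.88
Bluetooth speaker €168.37: consumer electronics, €150.00 or more → 9.25% → €15.57
Snow pants €91.23: clothing → 5.25% → €4.79
Vitamin D (90 ct) €10.07: nonprescription drugs → 9.75% → €0.98
External SSD (1 TB) €71.46: consumer electronics, under €150.00 → 1% → €0.71
Subtotal = €547.63; tax = €34.10; total due = €581.73

€581.73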